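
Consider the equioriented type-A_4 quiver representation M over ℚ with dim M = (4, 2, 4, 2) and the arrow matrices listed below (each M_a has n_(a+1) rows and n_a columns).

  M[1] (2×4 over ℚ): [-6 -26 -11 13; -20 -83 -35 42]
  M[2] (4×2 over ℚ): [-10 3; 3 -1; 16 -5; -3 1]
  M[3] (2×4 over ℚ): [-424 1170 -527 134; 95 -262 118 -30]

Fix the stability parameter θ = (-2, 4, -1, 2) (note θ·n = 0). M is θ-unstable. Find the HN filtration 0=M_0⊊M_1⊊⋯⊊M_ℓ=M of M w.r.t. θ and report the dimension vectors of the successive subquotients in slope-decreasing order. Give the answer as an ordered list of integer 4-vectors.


Interval decomposition of M: I[1,1]^2, I[1,4]^2, I[3,3]^2.
HN type (ℓ=4): μ^(1)=2; μ^(2)=3/2; μ^(3)=-1; μ^(4)=-2

((0, 0, 0, 2); (0, 2, 2, 0); (0, 0, 2, 0); (4, 0, 0, 0))


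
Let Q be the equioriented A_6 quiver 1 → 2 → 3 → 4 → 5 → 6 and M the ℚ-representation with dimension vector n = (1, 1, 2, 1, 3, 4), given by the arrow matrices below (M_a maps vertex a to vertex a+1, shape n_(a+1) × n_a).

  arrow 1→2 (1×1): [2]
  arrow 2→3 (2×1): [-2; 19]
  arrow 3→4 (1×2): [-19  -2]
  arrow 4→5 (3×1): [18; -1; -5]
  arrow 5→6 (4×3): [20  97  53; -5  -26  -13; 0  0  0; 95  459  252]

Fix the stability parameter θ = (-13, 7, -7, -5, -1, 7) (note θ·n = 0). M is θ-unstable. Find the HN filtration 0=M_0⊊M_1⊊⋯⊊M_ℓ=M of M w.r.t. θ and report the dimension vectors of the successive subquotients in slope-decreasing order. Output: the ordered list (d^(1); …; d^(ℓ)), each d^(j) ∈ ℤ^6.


Via rank(M_{q-1}∘⋯∘M_p): M ≅ I[1,3], I[3,6], I[5,5], I[5,6], I[6,6]^2.
μ_θ-semistable layers: μ^(1)=7; μ^(2)=0; μ^(3)=-1; μ^(4)=-5; μ^(5)=-7; μ^(6)=-13

((0, 0, 0, 0, 0, 4); (0, 1, 1, 0, 0, 0); (0, 0, 0, 0, 3, 0); (0, 0, 0, 1, 0, 0); (0, 0, 1, 0, 0, 0); (1, 0, 0, 0, 0, 0))


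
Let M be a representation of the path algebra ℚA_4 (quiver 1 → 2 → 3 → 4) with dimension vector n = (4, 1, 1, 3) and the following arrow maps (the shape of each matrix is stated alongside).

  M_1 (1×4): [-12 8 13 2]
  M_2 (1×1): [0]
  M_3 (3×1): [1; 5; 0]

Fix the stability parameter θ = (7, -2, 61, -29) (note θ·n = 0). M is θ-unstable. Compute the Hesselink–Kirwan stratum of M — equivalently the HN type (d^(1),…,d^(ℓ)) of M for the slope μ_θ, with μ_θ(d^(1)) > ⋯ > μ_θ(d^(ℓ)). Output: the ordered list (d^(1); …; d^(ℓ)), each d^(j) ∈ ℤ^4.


Interval decomposition of M: I[1,1]^3, I[1,2], I[3,4], I[4,4]^2.
HN type (ℓ=4): μ^(1)=16; μ^(2)=7; μ^(3)=5/2; μ^(4)=-29

((0, 0, 1, 1); (3, 0, 0, 0); (1, 1, 0, 0); (0, 0, 0, 2))


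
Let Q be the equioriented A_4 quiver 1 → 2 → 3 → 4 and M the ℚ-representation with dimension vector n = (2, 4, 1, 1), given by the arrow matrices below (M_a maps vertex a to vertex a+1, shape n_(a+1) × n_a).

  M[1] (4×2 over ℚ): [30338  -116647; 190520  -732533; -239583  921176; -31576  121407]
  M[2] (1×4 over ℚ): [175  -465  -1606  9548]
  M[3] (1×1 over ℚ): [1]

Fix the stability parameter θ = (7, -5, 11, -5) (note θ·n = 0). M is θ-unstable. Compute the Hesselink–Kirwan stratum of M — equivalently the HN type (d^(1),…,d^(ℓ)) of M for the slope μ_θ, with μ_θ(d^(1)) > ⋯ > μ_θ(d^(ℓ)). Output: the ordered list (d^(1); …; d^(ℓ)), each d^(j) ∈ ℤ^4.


Via rank(M_{q-1}∘⋯∘M_p): M ≅ I[1,2]^2, I[2,2], I[2,4].
μ_θ-semistable layers: μ^(1)=3; μ^(2)=1; μ^(3)=-5

((0, 0, 1, 1); (2, 2, 0, 0); (0, 2, 0, 0))


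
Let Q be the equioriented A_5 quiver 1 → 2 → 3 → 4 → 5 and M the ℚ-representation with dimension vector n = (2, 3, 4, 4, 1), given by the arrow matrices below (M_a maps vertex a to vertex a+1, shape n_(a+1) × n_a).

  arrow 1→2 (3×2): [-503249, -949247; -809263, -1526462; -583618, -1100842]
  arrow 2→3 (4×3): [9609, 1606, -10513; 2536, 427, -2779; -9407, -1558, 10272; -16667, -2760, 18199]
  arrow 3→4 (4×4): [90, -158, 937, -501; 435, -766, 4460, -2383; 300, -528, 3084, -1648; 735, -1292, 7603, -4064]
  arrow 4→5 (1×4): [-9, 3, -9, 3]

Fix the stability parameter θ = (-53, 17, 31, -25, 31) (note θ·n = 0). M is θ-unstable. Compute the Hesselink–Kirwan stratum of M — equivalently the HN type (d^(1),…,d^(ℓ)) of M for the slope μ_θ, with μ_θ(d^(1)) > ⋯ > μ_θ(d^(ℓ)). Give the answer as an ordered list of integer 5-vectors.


Interval decomposition of M: I[1,3]^2, I[2,4], I[3,4], I[4,4], I[4,5].
HN type (ℓ=6): μ^(1)=31; μ^(2)=17; μ^(3)=23/3; μ^(4)=3; μ^(5)=-25; μ^(6)=-53

((0, 0, 2, 0, 1); (0, 2, 0, 0, 0); (0, 1, 1, 1, 0); (0, 0, 1, 1, 0); (0, 0, 0, 2, 0); (2, 0, 0, 0, 0))


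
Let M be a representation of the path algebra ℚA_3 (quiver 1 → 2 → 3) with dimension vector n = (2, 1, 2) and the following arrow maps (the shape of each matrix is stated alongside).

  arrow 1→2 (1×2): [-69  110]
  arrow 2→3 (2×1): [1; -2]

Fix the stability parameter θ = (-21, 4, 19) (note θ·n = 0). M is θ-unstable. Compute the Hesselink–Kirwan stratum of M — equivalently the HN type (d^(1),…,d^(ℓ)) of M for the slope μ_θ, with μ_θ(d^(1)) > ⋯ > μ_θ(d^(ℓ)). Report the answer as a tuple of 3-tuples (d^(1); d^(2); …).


Via rank(M_{q-1}∘⋯∘M_p): M ≅ I[1,1], I[1,3], I[3,3].
μ_θ-semistable layers: μ^(1)=19; μ^(2)=4; μ^(3)=-21

((0, 0, 2); (0, 1, 0); (2, 0, 0))


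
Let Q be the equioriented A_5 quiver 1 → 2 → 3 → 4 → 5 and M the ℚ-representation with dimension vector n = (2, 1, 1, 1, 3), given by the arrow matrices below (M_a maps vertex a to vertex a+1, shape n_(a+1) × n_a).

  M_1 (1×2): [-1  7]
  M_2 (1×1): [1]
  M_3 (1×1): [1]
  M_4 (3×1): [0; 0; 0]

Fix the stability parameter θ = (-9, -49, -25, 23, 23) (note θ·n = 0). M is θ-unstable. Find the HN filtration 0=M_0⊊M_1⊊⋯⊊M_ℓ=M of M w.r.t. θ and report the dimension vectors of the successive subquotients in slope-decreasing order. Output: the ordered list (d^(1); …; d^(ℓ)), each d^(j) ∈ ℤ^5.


Barcode: M ≅ I[1,1], I[1,4], I[5,5]^3. HN layers by μ_θ (4 steps, strictly decreasing):
  μ^(1)=23; μ^(2)=-9; μ^(3)=-25; μ^(4)=-29

((0, 0, 0, 1, 3); (1, 0, 0, 0, 0); (0, 0, 1, 0, 0); (1, 1, 0, 0, 0))


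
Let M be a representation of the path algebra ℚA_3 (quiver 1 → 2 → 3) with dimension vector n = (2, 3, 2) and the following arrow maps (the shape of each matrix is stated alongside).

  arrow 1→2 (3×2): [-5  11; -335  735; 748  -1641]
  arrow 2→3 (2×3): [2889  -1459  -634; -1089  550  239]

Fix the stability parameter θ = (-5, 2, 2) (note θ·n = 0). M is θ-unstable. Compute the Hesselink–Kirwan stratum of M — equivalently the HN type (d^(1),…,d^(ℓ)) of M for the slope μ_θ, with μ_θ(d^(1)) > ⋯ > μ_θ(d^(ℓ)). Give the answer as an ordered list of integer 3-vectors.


Via rank(M_{q-1}∘⋯∘M_p): M ≅ I[1,2], I[1,3], I[2,3].
μ_θ-semistable layers: μ^(1)=2; μ^(2)=-5

((0, 3, 2); (2, 0, 0))


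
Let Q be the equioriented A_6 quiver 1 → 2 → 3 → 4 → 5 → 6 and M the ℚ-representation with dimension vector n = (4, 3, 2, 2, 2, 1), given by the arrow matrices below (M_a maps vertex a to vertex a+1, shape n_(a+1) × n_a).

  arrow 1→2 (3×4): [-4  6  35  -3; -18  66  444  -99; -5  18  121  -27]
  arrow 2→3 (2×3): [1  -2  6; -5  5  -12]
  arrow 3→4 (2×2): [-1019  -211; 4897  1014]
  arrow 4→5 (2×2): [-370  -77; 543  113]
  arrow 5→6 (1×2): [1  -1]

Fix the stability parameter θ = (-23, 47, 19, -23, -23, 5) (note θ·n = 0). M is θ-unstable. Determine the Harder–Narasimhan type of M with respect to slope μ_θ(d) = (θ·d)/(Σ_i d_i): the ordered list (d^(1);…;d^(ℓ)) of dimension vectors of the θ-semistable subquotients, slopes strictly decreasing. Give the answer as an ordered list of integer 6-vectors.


Via rank(M_{q-1}∘⋯∘M_p): M ≅ I[1,1], I[1,2], I[1,5], I[1,6].
μ_θ-semistable layers: μ^(1)=47; μ^(2)=5; μ^(3)=-23

((0, 1, 0, 0, 0, 0); (0, 2, 2, 2, 2, 1); (4, 0, 0, 0, 0, 0))


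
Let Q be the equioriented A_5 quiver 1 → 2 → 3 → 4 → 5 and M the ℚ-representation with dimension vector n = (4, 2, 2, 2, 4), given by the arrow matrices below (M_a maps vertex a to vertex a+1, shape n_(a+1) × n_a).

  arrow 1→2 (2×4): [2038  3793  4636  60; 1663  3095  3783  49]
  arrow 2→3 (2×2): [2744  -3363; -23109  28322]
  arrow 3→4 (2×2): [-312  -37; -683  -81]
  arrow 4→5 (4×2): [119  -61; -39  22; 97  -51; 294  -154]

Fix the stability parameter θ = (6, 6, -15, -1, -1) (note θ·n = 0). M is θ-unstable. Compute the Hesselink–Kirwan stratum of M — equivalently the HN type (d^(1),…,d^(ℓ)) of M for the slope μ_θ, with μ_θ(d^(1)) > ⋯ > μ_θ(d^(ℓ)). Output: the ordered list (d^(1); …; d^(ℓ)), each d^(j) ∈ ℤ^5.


Interval decomposition of M: I[1,1]^2, I[1,5]^2, I[5,5]^2.
HN type (ℓ=2): μ^(1)=6; μ^(2)=-1

((2, 0, 0, 0, 0); (2, 2, 2, 2, 4))


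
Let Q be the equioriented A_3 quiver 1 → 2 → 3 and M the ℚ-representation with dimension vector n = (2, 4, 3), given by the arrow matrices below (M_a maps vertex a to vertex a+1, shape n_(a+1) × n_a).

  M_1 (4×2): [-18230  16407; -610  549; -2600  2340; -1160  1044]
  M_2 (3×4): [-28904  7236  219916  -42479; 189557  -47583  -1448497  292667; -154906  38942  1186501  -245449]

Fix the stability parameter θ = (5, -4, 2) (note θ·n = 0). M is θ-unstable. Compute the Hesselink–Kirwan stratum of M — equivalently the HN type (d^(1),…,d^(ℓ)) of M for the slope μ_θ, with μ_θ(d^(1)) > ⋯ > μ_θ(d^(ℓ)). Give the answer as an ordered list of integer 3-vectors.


Barcode: M ≅ I[1,1], I[1,2], I[2,3]^3. HN layers by μ_θ (4 steps, strictly decreasing):
  μ^(1)=5; μ^(2)=2; μ^(3)=1/2; μ^(4)=-4

((1, 0, 0); (0, 0, 3); (1, 1, 0); (0, 3, 0))


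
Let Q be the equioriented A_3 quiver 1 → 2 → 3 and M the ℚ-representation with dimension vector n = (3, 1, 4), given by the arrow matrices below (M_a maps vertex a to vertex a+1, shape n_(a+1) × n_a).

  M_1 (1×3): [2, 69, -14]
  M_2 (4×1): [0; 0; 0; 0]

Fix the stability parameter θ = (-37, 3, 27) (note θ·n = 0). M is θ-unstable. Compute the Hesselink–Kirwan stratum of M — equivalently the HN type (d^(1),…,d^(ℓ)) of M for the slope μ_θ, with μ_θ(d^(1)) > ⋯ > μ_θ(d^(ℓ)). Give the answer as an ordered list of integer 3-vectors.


Interval decomposition of M: I[1,1]^2, I[1,2], I[3,3]^4.
HN type (ℓ=3): μ^(1)=27; μ^(2)=3; μ^(3)=-37

((0, 0, 4); (0, 1, 0); (3, 0, 0))


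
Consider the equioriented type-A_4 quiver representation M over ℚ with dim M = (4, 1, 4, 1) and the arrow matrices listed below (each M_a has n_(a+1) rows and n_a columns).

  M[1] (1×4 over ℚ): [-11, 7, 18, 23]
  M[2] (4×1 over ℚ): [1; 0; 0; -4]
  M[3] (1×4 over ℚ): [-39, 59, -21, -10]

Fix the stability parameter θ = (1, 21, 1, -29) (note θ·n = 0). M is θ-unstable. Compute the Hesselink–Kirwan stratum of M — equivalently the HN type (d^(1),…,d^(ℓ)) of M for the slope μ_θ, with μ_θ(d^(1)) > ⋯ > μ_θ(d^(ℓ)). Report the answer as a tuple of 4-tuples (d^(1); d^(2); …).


Barcode: M ≅ I[1,1]^3, I[1,4], I[3,3]^3. HN layers by μ_θ (2 steps, strictly decreasing):
  μ^(1)=1; μ^(2)=-3/2

((3, 0, 3, 0); (1, 1, 1, 1))


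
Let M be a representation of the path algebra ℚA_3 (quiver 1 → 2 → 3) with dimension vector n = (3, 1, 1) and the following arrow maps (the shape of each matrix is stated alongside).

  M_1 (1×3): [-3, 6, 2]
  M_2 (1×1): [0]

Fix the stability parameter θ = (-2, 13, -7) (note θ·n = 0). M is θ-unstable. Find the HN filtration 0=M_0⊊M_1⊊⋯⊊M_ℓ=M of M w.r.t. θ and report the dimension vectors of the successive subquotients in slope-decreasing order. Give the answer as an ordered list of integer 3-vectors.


Via rank(M_{q-1}∘⋯∘M_p): M ≅ I[1,1]^2, I[1,2], I[3,3].
μ_θ-semistable layers: μ^(1)=13; μ^(2)=-2; μ^(3)=-7

((0, 1, 0); (3, 0, 0); (0, 0, 1))


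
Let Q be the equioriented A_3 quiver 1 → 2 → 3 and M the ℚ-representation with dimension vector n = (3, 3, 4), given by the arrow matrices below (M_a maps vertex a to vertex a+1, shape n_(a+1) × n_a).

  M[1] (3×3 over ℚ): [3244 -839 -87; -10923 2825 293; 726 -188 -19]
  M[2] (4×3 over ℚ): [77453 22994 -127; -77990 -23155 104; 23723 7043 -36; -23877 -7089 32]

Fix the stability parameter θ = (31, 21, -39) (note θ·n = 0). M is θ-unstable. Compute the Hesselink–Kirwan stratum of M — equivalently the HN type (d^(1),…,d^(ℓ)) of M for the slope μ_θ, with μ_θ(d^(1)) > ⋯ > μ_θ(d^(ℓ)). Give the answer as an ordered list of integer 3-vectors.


Interval decomposition of M: I[1,3]^3, I[3,3].
HN type (ℓ=2): μ^(1)=13/3; μ^(2)=-39

((3, 3, 3); (0, 0, 1))


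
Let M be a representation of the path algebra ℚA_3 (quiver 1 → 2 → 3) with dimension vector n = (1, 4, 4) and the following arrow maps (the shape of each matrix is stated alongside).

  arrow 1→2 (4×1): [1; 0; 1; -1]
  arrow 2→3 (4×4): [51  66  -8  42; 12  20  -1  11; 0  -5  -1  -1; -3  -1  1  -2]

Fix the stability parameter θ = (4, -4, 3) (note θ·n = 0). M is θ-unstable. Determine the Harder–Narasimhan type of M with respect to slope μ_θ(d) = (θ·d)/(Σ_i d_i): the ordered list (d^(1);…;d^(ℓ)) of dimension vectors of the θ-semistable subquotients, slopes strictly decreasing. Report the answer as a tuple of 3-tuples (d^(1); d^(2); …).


Via rank(M_{q-1}∘⋯∘M_p): M ≅ I[1,3], I[2,3]^3.
μ_θ-semistable layers: μ^(1)=3; μ^(2)=0; μ^(3)=-4

((0, 0, 4); (1, 1, 0); (0, 3, 0))


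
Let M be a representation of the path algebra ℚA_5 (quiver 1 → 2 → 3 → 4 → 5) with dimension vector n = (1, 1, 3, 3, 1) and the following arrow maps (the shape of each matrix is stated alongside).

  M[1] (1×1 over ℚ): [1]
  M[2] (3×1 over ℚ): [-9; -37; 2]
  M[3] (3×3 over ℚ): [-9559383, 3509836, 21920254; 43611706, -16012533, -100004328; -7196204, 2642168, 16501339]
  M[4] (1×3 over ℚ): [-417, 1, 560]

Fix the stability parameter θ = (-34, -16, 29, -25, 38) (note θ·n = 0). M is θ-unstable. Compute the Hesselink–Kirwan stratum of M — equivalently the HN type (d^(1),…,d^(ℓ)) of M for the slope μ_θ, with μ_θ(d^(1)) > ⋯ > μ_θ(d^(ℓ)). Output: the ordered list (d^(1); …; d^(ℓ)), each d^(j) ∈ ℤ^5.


Via rank(M_{q-1}∘⋯∘M_p): M ≅ I[1,4], I[3,4], I[3,5].
μ_θ-semistable layers: μ^(1)=38; μ^(2)=2; μ^(3)=-16; μ^(4)=-34

((0, 0, 0, 0, 1); (0, 0, 3, 3, 0); (0, 1, 0, 0, 0); (1, 0, 0, 0, 0))


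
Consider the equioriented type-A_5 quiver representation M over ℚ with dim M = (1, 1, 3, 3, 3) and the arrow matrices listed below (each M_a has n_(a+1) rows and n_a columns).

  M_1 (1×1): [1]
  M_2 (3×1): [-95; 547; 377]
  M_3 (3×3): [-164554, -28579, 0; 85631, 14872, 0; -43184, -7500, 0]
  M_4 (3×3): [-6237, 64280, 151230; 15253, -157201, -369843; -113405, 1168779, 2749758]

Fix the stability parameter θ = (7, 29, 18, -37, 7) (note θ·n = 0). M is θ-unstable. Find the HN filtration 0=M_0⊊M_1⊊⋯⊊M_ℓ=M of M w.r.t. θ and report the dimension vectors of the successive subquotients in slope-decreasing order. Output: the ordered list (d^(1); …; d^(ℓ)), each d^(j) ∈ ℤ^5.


Interval decomposition of M: I[1,5], I[3,3], I[3,5], I[4,5].
HN type (ℓ=5): μ^(1)=18; μ^(2)=7; μ^(3)=17/4; μ^(4)=-19/2; μ^(5)=-37

((0, 0, 1, 0, 0); (0, 0, 0, 0, 3); (1, 1, 1, 1, 0); (0, 0, 1, 1, 0); (0, 0, 0, 1, 0))


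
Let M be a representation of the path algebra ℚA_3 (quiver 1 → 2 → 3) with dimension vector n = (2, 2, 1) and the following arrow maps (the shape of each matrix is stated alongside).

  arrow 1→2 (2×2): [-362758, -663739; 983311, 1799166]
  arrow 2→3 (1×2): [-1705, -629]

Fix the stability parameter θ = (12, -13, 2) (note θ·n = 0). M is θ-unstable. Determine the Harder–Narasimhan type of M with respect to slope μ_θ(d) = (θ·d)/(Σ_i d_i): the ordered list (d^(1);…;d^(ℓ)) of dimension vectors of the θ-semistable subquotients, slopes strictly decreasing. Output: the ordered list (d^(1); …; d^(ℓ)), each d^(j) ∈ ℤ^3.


Barcode: M ≅ I[1,2], I[1,3]. HN layers by μ_θ (2 steps, strictly decreasing):
  μ^(1)=2; μ^(2)=-1/2

((0, 0, 1); (2, 2, 0))


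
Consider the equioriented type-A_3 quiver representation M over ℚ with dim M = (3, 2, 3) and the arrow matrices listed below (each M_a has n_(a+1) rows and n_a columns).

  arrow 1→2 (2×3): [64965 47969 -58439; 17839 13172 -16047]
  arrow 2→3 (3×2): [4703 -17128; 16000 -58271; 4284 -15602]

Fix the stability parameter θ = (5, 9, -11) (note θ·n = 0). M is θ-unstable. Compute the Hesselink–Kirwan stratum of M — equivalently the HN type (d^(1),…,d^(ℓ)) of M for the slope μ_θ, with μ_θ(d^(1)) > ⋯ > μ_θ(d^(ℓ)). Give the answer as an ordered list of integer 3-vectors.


Via rank(M_{q-1}∘⋯∘M_p): M ≅ I[1,1], I[1,3]^2, I[3,3].
μ_θ-semistable layers: μ^(1)=5; μ^(2)=1; μ^(3)=-11

((1, 0, 0); (2, 2, 2); (0, 0, 1))


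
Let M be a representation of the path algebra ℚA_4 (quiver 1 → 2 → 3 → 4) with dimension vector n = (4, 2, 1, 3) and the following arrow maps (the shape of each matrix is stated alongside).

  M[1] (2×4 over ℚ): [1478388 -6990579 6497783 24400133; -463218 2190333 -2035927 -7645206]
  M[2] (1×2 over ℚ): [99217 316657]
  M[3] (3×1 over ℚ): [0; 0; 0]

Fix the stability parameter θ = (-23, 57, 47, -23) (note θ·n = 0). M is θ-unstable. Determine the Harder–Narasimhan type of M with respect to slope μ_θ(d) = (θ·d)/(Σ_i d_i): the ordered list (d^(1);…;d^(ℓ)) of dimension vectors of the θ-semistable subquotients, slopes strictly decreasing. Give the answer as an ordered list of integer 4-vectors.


Via rank(M_{q-1}∘⋯∘M_p): M ≅ I[1,1]^2, I[1,2], I[1,3], I[4,4]^3.
μ_θ-semistable layers: μ^(1)=57; μ^(2)=52; μ^(3)=-23

((0, 1, 0, 0); (0, 1, 1, 0); (4, 0, 0, 3))


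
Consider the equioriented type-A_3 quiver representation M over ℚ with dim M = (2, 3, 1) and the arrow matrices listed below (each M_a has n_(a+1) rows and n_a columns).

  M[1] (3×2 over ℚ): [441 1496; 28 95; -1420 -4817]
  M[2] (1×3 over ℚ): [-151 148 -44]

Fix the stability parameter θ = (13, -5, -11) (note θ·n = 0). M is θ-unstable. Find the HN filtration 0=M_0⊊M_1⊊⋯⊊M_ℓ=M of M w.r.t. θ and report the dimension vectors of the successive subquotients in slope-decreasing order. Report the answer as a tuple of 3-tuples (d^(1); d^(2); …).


Barcode: M ≅ I[1,2], I[1,3], I[2,2]. HN layers by μ_θ (3 steps, strictly decreasing):
  μ^(1)=4; μ^(2)=-1; μ^(3)=-5

((1, 1, 0); (1, 1, 1); (0, 1, 0))


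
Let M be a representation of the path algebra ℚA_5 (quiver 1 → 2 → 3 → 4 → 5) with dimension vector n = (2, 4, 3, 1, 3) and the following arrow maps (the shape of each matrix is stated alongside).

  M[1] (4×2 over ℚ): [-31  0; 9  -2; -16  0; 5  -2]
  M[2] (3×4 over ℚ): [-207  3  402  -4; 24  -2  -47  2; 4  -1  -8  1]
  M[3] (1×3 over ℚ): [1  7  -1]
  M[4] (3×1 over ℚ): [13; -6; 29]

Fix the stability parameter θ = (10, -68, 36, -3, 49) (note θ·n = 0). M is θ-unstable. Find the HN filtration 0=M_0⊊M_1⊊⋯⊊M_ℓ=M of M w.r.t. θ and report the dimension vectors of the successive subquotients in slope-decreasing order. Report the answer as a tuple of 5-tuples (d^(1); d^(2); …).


Barcode: M ≅ I[1,2], I[1,5], I[2,3]^2, I[5,5]^2. HN layers by μ_θ (5 steps, strictly decreasing):
  μ^(1)=49; μ^(2)=36; μ^(3)=33/2; μ^(4)=-29; μ^(5)=-68

((0, 0, 0, 0, 3); (0, 0, 2, 0, 0); (0, 0, 1, 1, 0); (2, 2, 0, 0, 0); (0, 2, 0, 0, 0))


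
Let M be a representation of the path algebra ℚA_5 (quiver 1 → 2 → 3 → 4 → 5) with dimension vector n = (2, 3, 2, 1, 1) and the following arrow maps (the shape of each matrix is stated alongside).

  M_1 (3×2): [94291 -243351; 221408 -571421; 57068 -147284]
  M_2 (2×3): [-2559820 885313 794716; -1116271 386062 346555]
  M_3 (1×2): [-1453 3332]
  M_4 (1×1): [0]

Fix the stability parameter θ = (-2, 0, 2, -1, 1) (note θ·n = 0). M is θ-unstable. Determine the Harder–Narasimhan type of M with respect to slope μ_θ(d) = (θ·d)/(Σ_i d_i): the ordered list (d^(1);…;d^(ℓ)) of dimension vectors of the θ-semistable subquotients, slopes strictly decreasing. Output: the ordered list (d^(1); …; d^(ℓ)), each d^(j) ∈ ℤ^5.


Via rank(M_{q-1}∘⋯∘M_p): M ≅ I[1,3], I[1,4], I[2,2], I[5,5].
μ_θ-semistable layers: μ^(1)=2; μ^(2)=1; μ^(3)=1/2; μ^(4)=0; μ^(5)=-2

((0, 0, 1, 0, 0); (0, 0, 0, 0, 1); (0, 0, 1, 1, 0); (0, 3, 0, 0, 0); (2, 0, 0, 0, 0))


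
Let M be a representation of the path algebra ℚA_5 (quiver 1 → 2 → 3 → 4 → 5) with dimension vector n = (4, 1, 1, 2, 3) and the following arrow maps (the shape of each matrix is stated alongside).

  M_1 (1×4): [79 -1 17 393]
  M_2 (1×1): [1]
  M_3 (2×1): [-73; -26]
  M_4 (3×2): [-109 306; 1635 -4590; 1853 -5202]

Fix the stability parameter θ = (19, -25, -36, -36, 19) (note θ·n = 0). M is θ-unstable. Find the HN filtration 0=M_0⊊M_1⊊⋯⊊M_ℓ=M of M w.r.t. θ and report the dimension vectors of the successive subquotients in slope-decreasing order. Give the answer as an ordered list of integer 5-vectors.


Interval decomposition of M: I[1,1]^3, I[1,5], I[4,4], I[5,5]^2.
HN type (ℓ=3): μ^(1)=19; μ^(2)=-39/2; μ^(3)=-36

((3, 0, 0, 0, 3); (1, 1, 1, 1, 0); (0, 0, 0, 1, 0))


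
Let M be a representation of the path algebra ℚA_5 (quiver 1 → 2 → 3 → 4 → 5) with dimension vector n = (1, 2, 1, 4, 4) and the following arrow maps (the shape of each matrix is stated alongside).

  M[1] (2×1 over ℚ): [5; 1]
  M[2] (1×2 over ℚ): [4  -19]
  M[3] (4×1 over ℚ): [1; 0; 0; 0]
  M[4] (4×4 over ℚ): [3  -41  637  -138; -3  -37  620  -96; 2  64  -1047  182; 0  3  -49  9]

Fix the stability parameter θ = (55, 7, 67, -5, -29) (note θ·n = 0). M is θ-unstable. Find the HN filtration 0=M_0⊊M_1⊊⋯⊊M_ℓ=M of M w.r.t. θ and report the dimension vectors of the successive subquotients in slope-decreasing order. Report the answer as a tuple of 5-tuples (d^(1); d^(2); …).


Barcode: M ≅ I[1,5], I[2,2], I[4,4], I[4,5]^2, I[5,5]. HN layers by μ_θ (5 steps, strictly decreasing):
  μ^(1)=19; μ^(2)=7; μ^(3)=-5; μ^(4)=-17; μ^(5)=-29

((1, 1, 1, 1, 1); (0, 1, 0, 0, 0); (0, 0, 0, 1, 0); (0, 0, 0, 2, 2); (0, 0, 0, 0, 1))


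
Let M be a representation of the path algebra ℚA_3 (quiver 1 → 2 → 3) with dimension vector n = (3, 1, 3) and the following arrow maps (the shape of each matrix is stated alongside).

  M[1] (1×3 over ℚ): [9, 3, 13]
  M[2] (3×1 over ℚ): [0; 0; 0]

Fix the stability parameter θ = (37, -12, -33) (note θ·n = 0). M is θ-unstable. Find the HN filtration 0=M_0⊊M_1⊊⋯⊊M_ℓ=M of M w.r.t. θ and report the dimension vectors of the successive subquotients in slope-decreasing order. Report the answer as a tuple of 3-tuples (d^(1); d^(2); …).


Via rank(M_{q-1}∘⋯∘M_p): M ≅ I[1,1]^2, I[1,2], I[3,3]^3.
μ_θ-semistable layers: μ^(1)=37; μ^(2)=25/2; μ^(3)=-33

((2, 0, 0); (1, 1, 0); (0, 0, 3))


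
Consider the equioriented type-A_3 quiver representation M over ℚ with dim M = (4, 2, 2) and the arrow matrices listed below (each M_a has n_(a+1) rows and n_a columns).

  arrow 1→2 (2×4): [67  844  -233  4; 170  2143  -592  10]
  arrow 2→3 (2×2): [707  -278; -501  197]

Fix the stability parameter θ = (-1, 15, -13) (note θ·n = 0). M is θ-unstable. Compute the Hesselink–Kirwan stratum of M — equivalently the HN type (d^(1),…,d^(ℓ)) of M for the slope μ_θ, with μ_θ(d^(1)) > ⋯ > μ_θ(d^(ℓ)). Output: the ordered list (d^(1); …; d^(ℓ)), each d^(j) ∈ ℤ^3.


Via rank(M_{q-1}∘⋯∘M_p): M ≅ I[1,1]^2, I[1,3]^2.
μ_θ-semistable layers: μ^(1)=1; μ^(2)=-1

((0, 2, 2); (4, 0, 0))


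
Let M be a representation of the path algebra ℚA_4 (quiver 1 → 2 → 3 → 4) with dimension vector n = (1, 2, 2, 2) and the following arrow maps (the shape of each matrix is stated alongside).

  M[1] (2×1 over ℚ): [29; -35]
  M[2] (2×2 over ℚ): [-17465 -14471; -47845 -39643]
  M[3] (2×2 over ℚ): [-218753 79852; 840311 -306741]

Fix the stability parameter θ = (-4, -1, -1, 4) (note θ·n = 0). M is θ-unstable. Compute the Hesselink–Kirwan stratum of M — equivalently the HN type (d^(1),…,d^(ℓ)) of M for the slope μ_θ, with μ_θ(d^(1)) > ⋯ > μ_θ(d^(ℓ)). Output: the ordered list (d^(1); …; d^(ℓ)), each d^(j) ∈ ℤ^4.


Via rank(M_{q-1}∘⋯∘M_p): M ≅ I[1,2], I[2,4], I[3,4].
μ_θ-semistable layers: μ^(1)=4; μ^(2)=-1; μ^(3)=-4

((0, 0, 0, 2); (0, 2, 2, 0); (1, 0, 0, 0))


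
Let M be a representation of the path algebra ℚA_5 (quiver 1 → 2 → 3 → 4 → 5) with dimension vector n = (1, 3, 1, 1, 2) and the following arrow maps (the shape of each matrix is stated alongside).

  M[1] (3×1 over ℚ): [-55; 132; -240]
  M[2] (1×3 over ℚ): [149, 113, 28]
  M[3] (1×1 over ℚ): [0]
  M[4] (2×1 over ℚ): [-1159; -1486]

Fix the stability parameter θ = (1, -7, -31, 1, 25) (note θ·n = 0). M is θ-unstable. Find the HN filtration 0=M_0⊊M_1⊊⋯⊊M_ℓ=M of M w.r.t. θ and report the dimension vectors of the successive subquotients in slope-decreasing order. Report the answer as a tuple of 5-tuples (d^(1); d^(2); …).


Interval decomposition of M: I[1,3], I[2,2]^2, I[4,5], I[5,5].
HN type (ℓ=4): μ^(1)=25; μ^(2)=1; μ^(3)=-7; μ^(4)=-37/3

((0, 0, 0, 0, 2); (0, 0, 0, 1, 0); (0, 2, 0, 0, 0); (1, 1, 1, 0, 0))


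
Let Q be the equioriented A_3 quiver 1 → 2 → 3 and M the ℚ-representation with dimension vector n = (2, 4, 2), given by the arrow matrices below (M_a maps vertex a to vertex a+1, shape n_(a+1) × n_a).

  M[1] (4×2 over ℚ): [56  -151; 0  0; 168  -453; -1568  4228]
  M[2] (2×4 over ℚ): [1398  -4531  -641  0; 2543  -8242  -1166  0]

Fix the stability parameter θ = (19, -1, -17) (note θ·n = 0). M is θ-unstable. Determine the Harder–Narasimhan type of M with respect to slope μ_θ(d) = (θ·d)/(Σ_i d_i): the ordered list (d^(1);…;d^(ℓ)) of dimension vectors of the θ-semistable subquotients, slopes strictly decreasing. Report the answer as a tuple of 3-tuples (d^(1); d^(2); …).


Interval decomposition of M: I[1,1], I[1,3], I[2,2]^2, I[2,3].
HN type (ℓ=4): μ^(1)=19; μ^(2)=1/3; μ^(3)=-1; μ^(4)=-9

((1, 0, 0); (1, 1, 1); (0, 2, 0); (0, 1, 1))


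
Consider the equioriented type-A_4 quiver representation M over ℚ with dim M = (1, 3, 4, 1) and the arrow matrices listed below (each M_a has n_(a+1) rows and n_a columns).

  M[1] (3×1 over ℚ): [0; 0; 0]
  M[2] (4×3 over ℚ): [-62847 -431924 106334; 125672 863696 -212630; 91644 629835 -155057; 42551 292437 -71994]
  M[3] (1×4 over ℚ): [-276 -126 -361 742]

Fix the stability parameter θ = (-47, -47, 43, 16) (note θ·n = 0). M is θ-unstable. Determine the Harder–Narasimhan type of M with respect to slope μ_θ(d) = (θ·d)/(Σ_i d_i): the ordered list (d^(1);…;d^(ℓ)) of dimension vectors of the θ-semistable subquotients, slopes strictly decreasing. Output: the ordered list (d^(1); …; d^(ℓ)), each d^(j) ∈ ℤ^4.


Via rank(M_{q-1}∘⋯∘M_p): M ≅ I[1,1], I[2,3]^2, I[2,4], I[3,3].
μ_θ-semistable layers: μ^(1)=43; μ^(2)=59/2; μ^(3)=-47

((0, 0, 3, 0); (0, 0, 1, 1); (1, 3, 0, 0))


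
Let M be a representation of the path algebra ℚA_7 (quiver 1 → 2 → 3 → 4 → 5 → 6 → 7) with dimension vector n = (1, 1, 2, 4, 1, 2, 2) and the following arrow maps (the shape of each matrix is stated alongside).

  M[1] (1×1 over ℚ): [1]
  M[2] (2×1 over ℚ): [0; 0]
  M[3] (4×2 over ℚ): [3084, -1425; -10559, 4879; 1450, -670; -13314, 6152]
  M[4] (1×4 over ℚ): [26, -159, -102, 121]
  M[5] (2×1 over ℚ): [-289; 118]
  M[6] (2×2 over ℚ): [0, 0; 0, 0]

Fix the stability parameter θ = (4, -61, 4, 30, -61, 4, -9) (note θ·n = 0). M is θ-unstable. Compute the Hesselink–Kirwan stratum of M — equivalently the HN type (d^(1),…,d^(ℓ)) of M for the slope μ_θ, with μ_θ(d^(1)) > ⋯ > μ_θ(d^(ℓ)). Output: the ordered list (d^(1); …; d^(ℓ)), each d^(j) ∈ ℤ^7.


Interval decomposition of M: I[1,2], I[3,4], I[3,6], I[4,4]^2, I[6,6], I[7,7]^2.
HN type (ℓ=4): μ^(1)=30; μ^(2)=4; μ^(3)=-9; μ^(4)=-57/2

((0, 0, 0, 3, 0, 0, 0); (0, 0, 1, 0, 0, 2, 0); (0, 0, 1, 1, 1, 0, 2); (1, 1, 0, 0, 0, 0, 0))


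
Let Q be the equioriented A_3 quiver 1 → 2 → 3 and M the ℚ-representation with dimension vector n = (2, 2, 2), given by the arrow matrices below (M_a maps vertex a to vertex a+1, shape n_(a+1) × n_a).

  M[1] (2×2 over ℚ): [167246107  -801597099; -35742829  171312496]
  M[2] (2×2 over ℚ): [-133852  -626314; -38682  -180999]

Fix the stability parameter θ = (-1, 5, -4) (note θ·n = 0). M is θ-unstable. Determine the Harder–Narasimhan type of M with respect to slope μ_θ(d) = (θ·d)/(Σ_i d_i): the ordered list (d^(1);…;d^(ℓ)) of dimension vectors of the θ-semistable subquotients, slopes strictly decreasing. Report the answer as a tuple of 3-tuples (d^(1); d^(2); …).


Barcode: M ≅ I[1,2], I[1,3], I[3,3]. HN layers by μ_θ (4 steps, strictly decreasing):
  μ^(1)=5; μ^(2)=1/2; μ^(3)=-1; μ^(4)=-4

((0, 1, 0); (0, 1, 1); (2, 0, 0); (0, 0, 1))


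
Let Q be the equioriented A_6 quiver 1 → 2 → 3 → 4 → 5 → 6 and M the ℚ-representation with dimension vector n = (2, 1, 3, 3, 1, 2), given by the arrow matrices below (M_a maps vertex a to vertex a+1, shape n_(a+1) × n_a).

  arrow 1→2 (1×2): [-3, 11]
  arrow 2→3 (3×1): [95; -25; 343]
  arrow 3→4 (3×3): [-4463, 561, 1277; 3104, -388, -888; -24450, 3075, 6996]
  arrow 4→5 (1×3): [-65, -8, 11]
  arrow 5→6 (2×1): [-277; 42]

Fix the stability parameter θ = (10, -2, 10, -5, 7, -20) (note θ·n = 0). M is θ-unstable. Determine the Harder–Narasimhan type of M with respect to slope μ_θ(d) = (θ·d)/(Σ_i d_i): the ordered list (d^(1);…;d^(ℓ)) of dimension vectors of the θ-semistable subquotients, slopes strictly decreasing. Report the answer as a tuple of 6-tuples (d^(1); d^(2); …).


Via rank(M_{q-1}∘⋯∘M_p): M ≅ I[1,1], I[1,4], I[3,3], I[3,6], I[4,4], I[6,6].
μ_θ-semistable layers: μ^(1)=10; μ^(2)=13/4; μ^(3)=-2; μ^(4)=-5; μ^(5)=-20

((1, 0, 1, 0, 0, 0); (1, 1, 1, 1, 0, 0); (0, 0, 1, 1, 1, 1); (0, 0, 0, 1, 0, 0); (0, 0, 0, 0, 0, 1))


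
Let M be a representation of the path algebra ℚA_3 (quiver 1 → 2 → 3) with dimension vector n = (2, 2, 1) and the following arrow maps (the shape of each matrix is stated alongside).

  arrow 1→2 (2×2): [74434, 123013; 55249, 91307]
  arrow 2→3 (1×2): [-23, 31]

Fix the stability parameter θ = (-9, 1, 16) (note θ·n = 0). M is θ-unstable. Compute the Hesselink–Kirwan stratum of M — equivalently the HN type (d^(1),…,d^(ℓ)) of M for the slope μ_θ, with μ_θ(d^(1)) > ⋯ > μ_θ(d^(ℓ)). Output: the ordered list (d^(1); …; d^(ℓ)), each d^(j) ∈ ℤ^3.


Interval decomposition of M: I[1,2], I[1,3].
HN type (ℓ=3): μ^(1)=16; μ^(2)=1; μ^(3)=-9

((0, 0, 1); (0, 2, 0); (2, 0, 0))


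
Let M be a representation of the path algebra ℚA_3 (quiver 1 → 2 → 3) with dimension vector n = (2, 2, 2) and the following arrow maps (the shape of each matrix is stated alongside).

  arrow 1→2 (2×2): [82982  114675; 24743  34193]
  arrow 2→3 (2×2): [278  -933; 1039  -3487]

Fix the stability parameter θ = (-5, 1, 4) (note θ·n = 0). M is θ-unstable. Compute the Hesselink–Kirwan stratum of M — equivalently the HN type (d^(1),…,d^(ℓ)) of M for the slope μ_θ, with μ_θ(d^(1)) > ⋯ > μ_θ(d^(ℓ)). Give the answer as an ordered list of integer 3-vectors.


Interval decomposition of M: I[1,3]^2.
HN type (ℓ=3): μ^(1)=4; μ^(2)=1; μ^(3)=-5

((0, 0, 2); (0, 2, 0); (2, 0, 0))


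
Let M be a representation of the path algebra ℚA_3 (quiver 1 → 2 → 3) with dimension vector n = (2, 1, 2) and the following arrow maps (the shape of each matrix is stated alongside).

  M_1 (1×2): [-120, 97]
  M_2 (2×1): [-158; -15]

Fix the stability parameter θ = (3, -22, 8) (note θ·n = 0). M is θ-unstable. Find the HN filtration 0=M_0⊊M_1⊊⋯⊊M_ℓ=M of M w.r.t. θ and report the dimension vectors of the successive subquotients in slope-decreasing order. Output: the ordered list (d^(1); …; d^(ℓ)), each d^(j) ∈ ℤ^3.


Barcode: M ≅ I[1,1], I[1,3], I[3,3]. HN layers by μ_θ (3 steps, strictly decreasing):
  μ^(1)=8; μ^(2)=3; μ^(3)=-19/2

((0, 0, 2); (1, 0, 0); (1, 1, 0))


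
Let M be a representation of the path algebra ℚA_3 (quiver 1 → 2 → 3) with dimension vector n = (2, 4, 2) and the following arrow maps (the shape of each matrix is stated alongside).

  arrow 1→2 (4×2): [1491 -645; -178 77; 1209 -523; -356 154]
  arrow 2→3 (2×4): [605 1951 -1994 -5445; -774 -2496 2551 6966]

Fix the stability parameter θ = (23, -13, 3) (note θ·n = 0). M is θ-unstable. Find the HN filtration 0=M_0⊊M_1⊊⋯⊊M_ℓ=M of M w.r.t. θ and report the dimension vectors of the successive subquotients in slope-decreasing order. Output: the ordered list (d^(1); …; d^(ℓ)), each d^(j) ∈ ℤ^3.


Via rank(M_{q-1}∘⋯∘M_p): M ≅ I[1,3]^2, I[2,2]^2.
μ_θ-semistable layers: μ^(1)=13/3; μ^(2)=-13

((2, 2, 2); (0, 2, 0))


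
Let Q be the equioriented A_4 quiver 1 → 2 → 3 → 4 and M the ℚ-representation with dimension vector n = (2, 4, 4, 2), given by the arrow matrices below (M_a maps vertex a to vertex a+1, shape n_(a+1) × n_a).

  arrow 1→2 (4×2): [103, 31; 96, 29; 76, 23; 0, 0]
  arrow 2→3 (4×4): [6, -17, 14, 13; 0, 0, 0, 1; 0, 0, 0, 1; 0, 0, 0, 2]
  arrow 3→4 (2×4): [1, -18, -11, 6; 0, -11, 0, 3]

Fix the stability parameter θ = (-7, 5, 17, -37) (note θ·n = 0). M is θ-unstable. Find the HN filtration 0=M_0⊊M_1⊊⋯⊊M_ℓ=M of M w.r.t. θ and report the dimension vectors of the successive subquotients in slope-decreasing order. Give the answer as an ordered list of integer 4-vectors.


Via rank(M_{q-1}∘⋯∘M_p): M ≅ I[1,2], I[1,4], I[2,2], I[2,4], I[3,3]^2.
μ_θ-semistable layers: μ^(1)=17; μ^(2)=5; μ^(3)=-5; μ^(4)=-7

((0, 0, 2, 0); (0, 2, 0, 0); (0, 2, 2, 2); (2, 0, 0, 0))


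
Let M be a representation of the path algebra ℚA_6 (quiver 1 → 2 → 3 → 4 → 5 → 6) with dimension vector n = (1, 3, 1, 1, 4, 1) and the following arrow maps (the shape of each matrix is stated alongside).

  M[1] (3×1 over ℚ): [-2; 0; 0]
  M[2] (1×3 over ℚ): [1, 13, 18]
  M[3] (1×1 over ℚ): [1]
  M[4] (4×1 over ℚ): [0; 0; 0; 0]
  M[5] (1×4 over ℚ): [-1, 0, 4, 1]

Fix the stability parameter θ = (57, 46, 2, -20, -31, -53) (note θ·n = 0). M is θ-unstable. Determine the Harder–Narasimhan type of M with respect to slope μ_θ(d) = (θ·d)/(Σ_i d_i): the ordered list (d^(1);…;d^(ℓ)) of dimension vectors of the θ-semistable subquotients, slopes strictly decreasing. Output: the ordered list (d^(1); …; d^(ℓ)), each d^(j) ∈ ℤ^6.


Barcode: M ≅ I[1,4], I[2,2]^2, I[5,5]^3, I[5,6]. HN layers by μ_θ (4 steps, strictly decreasing):
  μ^(1)=46; μ^(2)=85/4; μ^(3)=-31; μ^(4)=-42

((0, 2, 0, 0, 0, 0); (1, 1, 1, 1, 0, 0); (0, 0, 0, 0, 3, 0); (0, 0, 0, 0, 1, 1))


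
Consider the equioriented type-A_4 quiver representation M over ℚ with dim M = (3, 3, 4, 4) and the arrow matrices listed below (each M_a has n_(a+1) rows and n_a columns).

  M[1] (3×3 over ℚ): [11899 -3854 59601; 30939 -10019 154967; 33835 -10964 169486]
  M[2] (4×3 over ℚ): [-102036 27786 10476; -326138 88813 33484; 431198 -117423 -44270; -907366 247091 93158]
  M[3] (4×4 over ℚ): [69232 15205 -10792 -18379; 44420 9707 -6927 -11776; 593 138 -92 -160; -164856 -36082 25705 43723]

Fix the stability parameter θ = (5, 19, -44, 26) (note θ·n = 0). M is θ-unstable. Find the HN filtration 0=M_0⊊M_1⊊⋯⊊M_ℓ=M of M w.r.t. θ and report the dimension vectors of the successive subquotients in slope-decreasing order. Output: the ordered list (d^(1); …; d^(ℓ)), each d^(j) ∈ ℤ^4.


Barcode: M ≅ I[1,2], I[1,3], I[1,4], I[3,4]^2, I[4,4]. HN layers by μ_θ (5 steps, strictly decreasing):
  μ^(1)=26; μ^(2)=19; μ^(3)=5; μ^(4)=-20/3; μ^(5)=-44

((0, 0, 0, 4); (0, 1, 0, 0); (1, 0, 0, 0); (2, 2, 2, 0); (0, 0, 2, 0))


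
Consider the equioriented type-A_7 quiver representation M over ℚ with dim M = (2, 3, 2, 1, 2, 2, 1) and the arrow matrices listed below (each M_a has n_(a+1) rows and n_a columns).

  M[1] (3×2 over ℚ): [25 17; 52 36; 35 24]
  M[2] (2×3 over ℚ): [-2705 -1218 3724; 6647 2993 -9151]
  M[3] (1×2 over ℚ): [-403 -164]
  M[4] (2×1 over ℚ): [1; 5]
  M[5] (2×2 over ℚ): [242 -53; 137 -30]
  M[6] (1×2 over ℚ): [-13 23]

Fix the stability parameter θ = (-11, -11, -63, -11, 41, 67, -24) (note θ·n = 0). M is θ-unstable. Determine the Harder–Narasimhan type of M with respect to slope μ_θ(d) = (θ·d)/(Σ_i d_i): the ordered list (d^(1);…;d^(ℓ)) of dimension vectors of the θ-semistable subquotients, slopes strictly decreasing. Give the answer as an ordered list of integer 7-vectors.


Via rank(M_{q-1}∘⋯∘M_p): M ≅ I[1,3], I[1,6], I[2,2], I[5,7].
μ_θ-semistable layers: μ^(1)=67; μ^(2)=41; μ^(3)=28; μ^(4)=-11; μ^(5)=-85/3

((0, 0, 0, 0, 0, 1, 0); (0, 0, 0, 0, 1, 0, 0); (0, 0, 0, 0, 1, 1, 1); (0, 1, 0, 1, 0, 0, 0); (2, 2, 2, 0, 0, 0, 0))


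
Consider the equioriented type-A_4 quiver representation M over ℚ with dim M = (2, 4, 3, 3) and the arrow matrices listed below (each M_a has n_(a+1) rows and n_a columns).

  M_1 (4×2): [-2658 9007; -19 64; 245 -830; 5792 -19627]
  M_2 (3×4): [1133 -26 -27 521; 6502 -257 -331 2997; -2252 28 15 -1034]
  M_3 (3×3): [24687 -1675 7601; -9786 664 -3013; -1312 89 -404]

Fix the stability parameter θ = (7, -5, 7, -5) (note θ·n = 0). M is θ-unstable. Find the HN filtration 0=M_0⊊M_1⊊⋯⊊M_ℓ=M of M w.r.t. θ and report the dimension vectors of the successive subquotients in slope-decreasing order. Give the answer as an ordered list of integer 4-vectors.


Barcode: M ≅ I[1,4]^2, I[2,2], I[2,4]. HN layers by μ_θ (2 steps, strictly decreasing):
  μ^(1)=1; μ^(2)=-5

((2, 2, 3, 3); (0, 2, 0, 0))


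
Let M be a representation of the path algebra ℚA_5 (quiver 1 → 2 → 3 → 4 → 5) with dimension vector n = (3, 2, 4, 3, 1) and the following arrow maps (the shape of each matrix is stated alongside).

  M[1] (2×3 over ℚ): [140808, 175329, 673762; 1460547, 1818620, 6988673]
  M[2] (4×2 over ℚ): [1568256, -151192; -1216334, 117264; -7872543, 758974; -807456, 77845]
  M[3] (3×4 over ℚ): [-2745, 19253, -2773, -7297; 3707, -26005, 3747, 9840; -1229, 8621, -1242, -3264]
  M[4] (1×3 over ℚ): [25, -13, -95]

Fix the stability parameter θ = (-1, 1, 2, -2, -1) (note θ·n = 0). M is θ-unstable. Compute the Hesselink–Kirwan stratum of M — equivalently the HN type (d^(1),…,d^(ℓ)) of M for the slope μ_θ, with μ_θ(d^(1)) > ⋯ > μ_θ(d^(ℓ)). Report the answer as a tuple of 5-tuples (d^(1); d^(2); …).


Interval decomposition of M: I[1,1], I[1,4], I[1,5], I[3,3], I[3,4].
HN type (ℓ=4): μ^(1)=2; μ^(2)=1/3; μ^(3)=0; μ^(4)=-1

((0, 0, 1, 0, 0); (0, 1, 1, 1, 0); (0, 1, 2, 2, 1); (3, 0, 0, 0, 0))


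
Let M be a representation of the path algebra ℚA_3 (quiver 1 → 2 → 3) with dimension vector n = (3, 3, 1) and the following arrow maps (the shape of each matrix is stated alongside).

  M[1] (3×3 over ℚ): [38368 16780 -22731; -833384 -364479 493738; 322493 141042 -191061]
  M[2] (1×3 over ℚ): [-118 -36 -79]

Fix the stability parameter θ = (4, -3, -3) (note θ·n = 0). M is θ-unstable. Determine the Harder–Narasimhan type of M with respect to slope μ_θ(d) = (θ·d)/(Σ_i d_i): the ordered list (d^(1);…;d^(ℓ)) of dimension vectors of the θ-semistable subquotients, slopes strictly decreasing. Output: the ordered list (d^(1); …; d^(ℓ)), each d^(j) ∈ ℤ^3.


Via rank(M_{q-1}∘⋯∘M_p): M ≅ I[1,2]^2, I[1,3].
μ_θ-semistable layers: μ^(1)=1/2; μ^(2)=-2/3

((2, 2, 0); (1, 1, 1))


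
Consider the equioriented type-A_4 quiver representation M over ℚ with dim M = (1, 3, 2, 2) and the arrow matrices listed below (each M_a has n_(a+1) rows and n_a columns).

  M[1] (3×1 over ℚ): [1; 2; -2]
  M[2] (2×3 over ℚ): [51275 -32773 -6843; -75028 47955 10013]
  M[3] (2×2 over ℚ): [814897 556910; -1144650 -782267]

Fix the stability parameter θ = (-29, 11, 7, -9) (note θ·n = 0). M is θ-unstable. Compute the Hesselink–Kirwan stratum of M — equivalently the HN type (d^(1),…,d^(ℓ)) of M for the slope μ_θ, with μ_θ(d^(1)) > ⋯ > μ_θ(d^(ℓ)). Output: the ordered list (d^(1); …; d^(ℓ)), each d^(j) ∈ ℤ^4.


Barcode: M ≅ I[1,4], I[2,2], I[2,4]. HN layers by μ_θ (3 steps, strictly decreasing):
  μ^(1)=11; μ^(2)=3; μ^(3)=-29

((0, 1, 0, 0); (0, 2, 2, 2); (1, 0, 0, 0))
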